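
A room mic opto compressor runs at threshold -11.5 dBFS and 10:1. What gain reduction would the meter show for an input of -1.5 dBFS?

9 dB

The signal is 10 dB above threshold.
A 10:1 ratio leaves 1 dB of that excess.
So the signal is attenuated by 10 − 1 = 9 dB.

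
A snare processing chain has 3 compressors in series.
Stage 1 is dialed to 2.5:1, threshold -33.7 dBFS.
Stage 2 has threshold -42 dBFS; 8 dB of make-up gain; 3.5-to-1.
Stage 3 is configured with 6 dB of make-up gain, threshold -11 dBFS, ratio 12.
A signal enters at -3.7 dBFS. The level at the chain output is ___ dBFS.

-22.2 dBFS

Stage 1: -3.7 dBFS is 30 dB over -33.7 dBFS; at 2.5:1 that becomes 12 dB over, giving -21.7 dBFS.
Stage 2: 20.3 dB above -42 dBFS, reduced 3.5:1 to 5.8 dB above → -36.2 dBFS; +8 dB make-up → -28.2 dBFS.
Stage 3: below threshold (-28.2 ≤ -11); passes unchanged; make-up brings it to -22.2 dBFS.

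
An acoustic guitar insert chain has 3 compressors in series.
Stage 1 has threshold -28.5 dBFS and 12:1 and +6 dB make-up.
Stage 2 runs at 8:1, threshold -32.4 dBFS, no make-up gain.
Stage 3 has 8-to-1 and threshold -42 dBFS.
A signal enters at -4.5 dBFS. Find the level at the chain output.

-40.614063 dBFS

Stage 1: overshoot 24 dB → 24/12 = 2 dB → -26.5 dBFS; +6 dB make-up → -20.5 dBFS.
Stage 2: 11.9 dB above -32.4 dBFS, reduced 8:1 to 1.4875 dB above → -30.9125 dBFS.
Stage 3: 11.0875 dB above -42 dBFS, reduced 8:1 to 1.385938 dB above → -40.614063 dBFS.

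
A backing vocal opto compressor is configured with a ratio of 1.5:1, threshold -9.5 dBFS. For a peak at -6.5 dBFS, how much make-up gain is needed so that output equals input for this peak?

The peak compresses to -9.5 + 3/1.5 = -7.5 dBFS.
To reach -6.5 dBFS requires -6.5 − (-7.5) = 1 dB of make-up.

1 dB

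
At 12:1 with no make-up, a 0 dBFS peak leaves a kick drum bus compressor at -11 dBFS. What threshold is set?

Input is 12 dB above T (since output overshoot × R = input overshoot: (-11 − T)·12 = 0 − T gives T = -12 dBFS).
Check: -12 + (0 − (-12))/12 = -12 + 1 = -11 dBFS. ✓

-12 dBFS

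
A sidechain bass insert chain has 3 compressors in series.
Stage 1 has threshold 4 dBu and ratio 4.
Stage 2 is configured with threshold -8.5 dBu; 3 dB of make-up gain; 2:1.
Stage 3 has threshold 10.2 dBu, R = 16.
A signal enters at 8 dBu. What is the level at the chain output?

Stage 1: 8 dBu is 4 dB over 4 dBu; at 4:1 that becomes 1 dB over, giving 5 dBu.
Stage 2: overshoot 13.5 dB → 13.5/2 = 6.75 dB → -1.75 dBu; +3 dB make-up → 1.25 dBu.
Stage 3: 1.25 dBu ≤ 10.2 dBu, so stage 3 doesn't engage; output 1.25 dBu.

1.25 dBu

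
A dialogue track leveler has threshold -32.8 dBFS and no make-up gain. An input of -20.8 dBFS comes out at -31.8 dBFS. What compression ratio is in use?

12:1

Input overshoot = -20.8 − (-32.8) = 12 dB; output overshoot = -31.8 − (-32.8) = 1 dB.
Ratio = 12 / 1 = 12.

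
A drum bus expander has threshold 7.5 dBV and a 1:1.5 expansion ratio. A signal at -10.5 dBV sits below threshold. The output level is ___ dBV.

Below threshold, a 1:1.5 expander applies gain = (1.5−1)×(T − x) of attenuation.
(1.5−1) × 18 = 9 dB, so output = -10.5 − 9 = -19.5 dBV.

-19.5 dBV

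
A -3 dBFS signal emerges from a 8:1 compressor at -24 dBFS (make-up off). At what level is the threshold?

Let T be the threshold. Output overshoot = (input overshoot)/R, so -24 − T = (-3 − T)/8.
8·(-24 − T) = -3 − T → 7·T = -192 − (-3) = -189.
T = -189/7 = -27 dBFS.

-27 dBFS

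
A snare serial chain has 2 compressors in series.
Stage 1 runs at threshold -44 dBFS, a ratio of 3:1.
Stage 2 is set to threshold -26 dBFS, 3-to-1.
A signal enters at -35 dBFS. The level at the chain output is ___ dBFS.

-41 dBFS

Stage 1: -35 dBFS is 9 dB over -44 dBFS; at 3:1 that becomes 3 dB over, giving -41 dBFS.
Stage 2: -41 dBFS ≤ -26 dBFS, so stage 2 doesn't engage; output -41 dBFS.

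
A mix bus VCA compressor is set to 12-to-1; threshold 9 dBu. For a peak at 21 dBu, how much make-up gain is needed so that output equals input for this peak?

11 dB

Overshoot 12 dB → 12/12 = 1 dB after compression, so the compressed level is 9 + 1 = 10 dBu.
Make-up = target − compressed = 21 − 10 = 11 dB.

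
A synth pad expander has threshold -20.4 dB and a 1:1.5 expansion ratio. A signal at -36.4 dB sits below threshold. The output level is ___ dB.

-44.4 dB

The input is 16 dB below the -20.4 dB threshold.
A 1:1.5 expander multiplies undershoot by 1.5: 16 × 1.5 = 24 dB below threshold.
Output = -20.4 − 24 = -44.4 dB.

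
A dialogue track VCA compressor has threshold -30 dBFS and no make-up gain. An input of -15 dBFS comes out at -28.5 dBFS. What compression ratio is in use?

Input overshoot = -15 − (-30) = 15 dB; output overshoot = -28.5 − (-30) = 1.5 dB.
Ratio = 15 / 1.5 = 10.

10:1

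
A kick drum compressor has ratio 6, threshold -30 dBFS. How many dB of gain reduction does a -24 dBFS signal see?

-24 dBFS exceeds the threshold by 6 dB.
A 6:1 ratio leaves 1 dB of that excess.
Gain reduction = 6 − 1 = 5 dB.

5 dB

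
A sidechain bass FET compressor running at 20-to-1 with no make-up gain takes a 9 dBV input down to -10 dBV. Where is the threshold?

-11 dBV

Gain reduction = 9 − (-10) = 19 dB; output overshoot = GR / (R − 1) = 19 / 19 = 1 dB.
Threshold = output − output overshoot = -10 − 1 = -11 dBV.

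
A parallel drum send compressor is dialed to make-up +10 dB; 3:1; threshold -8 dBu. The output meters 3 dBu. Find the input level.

-5 dBu

Stripping the +10 dB make-up gives -7 dBu at the gain stage.
That's 1 dB above the -8 dBu threshold.
Undo the ratio: input overshoot = 1 × 3 = 3 dB, giving input = -5 dBu.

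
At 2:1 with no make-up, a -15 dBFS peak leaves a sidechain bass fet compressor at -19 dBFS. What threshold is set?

Gain reduction = -15 − (-19) = 4 dB; output overshoot = GR / (R − 1) = 4 / 1 = 4 dB.
Threshold = output − output overshoot = -19 − 4 = -23 dBFS.

-23 dBFS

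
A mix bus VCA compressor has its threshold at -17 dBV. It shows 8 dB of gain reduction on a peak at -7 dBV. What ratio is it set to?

Input overshoot = -7 − (-17) = 10 dB.
Output overshoot = 10 − 8 = 2 dB.
Ratio = input overshoot / output overshoot = 10 / 2 = 5.

5:1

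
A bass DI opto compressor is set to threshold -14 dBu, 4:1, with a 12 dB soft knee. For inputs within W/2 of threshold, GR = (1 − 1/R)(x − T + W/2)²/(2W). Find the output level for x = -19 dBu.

-19.03125 dBu

x − T + W/2 = -19 − (-14) + 6 = 1.
GR = (1 − 1/4) × 1² / 24 = 0.75 × 1 / 24 = 0.03125 dB.
Output = -19 − 0.03125 = -19.03125 dBu.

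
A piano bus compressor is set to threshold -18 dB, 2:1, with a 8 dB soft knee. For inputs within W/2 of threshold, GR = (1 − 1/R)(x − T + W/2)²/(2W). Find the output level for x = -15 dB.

-16.53125 dB

x − T + W/2 = -15 − (-18) + 4 = 7.
GR = (1 − 1/2) × 7² / 16 = 0.5 × 49 / 16 = 1.53125 dB.
Output = -15 − 1.53125 = -16.53125 dB.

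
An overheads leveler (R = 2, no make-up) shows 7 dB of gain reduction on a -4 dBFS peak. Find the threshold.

Gain reduction = -4 − (-11) = 7 dB; output overshoot = GR / (R − 1) = 7 / 1 = 7 dB.
Threshold = output − output overshoot = -11 − 7 = -18 dBFS.

-18 dBFS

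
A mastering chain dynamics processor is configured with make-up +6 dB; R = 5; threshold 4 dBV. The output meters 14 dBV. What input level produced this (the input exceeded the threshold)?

24 dBV

Stripping the +6 dB make-up gives 8 dBV at the gain stage.
The compressed level sits 8 − 4 = 4 dB over threshold.
Input overshoot = R × output overshoot = 20 dB → input = 4 + 20 = 24 dBV.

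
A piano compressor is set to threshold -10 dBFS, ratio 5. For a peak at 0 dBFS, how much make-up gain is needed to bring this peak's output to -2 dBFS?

Overshoot 10 dB → 10/5 = 2 dB after compression, so the compressed level is -10 + 2 = -8 dBFS.
Make-up = target − compressed = -2 − (-8) = 6 dB.

6 dB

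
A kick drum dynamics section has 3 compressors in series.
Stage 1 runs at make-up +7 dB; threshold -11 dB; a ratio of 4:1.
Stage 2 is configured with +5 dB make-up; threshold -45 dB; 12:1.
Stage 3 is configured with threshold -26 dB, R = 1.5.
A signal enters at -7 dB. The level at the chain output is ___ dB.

Stage 1: overshoot 4 dB → 4/4 = 1 dB → -10 dB; +7 dB make-up → -3 dB.
Stage 2: -3 dB is 42 dB over -45 dB; at 12:1 that becomes 3.5 dB over, giving -41.5 dB; +5 dB make-up → -36.5 dB.
Stage 3: below threshold (-36.5 ≤ -26); passes unchanged; output -36.5 dB.

-36.5 dB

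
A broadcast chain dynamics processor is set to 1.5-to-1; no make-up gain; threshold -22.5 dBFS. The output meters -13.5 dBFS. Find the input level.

That's 9 dB above the -22.5 dBFS threshold.
Undo the ratio: input overshoot = 9 × 1.5 = 13.5 dB, giving input = -9 dBFS.

-9 dBFS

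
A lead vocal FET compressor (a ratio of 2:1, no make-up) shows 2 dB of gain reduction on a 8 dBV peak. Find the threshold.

4 dBV

Let T be the threshold. Output overshoot = (input overshoot)/R, so 6 − T = (8 − T)/2.
2·(6 − T) = 8 − T → 1·T = 12 − 8 = 4.
T = 4/1 = 4 dBV.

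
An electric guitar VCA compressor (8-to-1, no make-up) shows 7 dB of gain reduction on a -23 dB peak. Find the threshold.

-31 dB

Input is 8 dB above T (since output overshoot × R = input overshoot: (-30 − T)·8 = -23 − T gives T = -31 dB).
Check: -31 + (-23 − (-31))/8 = -31 + 1 = -30 dB. ✓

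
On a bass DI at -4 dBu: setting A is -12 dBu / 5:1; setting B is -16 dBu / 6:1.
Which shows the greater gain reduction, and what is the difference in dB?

A: GR = 8 − 8/5 = 6.4 dB.
B: GR = 12 − 12/6 = 10 dB.
B applies 3.6 dB more gain reduction.

B, by 3.6 dB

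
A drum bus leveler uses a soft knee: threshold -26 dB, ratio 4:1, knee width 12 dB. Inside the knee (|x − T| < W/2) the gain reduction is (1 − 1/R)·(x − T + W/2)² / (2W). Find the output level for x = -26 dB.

x − T + W/2 = -26 − (-26) + 6 = 6.
GR = (1 − 1/4) × 6² / 24 = 0.75 × 36 / 24 = 1.125 dB.
Output = -26 − 1.125 = -27.125 dB.

-27.125 dB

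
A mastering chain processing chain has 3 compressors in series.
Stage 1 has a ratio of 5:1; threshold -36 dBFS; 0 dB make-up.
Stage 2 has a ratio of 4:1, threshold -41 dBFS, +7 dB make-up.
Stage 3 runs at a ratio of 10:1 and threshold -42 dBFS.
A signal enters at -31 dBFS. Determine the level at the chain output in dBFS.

Stage 1: overshoot 5 dB → 5/5 = 1 dB → -35 dBFS.
Stage 2: 6 dB above -41 dBFS, reduced 4:1 to 1.5 dB above → -39.5 dBFS; +7 dB make-up → -32.5 dBFS.
Stage 3: overshoot 9.5 dB → 9.5/10 = 0.95 dB → -41.05 dBFS.

-41.05 dBFS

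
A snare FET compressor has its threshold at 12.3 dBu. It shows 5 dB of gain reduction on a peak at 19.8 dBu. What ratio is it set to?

Input overshoot = 19.8 − 12.3 = 7.5 dB.
Output overshoot = 7.5 − 5 = 2.5 dB.
Ratio = input overshoot / output overshoot = 7.5 / 2.5 = 3.

3:1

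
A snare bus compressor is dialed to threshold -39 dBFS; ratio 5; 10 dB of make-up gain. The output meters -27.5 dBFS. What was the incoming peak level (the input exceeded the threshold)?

-31.5 dBFS

Remove make-up: -27.5 − 10 = -37.5 dBFS.
That's 1.5 dB above the -39 dBFS threshold.
Undo the ratio: input overshoot = 1.5 × 5 = 7.5 dB, giving input = -31.5 dBFS.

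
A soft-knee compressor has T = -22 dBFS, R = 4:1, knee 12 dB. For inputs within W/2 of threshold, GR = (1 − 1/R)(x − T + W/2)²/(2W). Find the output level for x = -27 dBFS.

-27.03125 dBFS

x − T + W/2 = -27 − (-22) + 6 = 1.
GR = (1 − 1/4) × 1² / 24 = 0.75 × 1 / 24 = 0.03125 dB.
Output = -27 − 0.03125 = -27.03125 dBFS.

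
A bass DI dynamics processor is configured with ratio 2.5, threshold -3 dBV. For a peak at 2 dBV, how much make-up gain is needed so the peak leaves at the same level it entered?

3 dB

The peak compresses to -3 + 5/2.5 = -1 dBV.
To reach 2 dBV requires 2 − (-1) = 3 dB of make-up.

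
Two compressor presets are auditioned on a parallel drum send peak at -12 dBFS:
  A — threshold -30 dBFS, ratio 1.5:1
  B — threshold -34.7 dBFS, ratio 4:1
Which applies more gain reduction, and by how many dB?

B, by 11.025 dB

A: 18 dB over, compressed to 12 dB over, so 6 dB of GR.
B: 22.7 dB over, compressed to 5.675 dB over, so 17.025 dB of GR.
B applies 11.025 dB more gain reduction.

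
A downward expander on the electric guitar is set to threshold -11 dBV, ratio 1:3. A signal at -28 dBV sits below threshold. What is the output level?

Undershoot = (-11) − (-28) = 17 dB.
At 1:3, that expands to 51 dB under threshold.
Output = -11 − 51 = -62 dBV.

-62 dBV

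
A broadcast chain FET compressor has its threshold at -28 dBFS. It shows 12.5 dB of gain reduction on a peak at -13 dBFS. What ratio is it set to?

6:1

Input overshoot = -13 − (-28) = 15 dB.
Output overshoot = 15 − 12.5 = 2.5 dB.
Ratio = input overshoot / output overshoot = 15 / 2.5 = 6.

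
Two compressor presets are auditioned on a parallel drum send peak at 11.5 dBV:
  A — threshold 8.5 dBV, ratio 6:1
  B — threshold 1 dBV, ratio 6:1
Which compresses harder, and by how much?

A: overshoot 3 dB → output overshoot 0.5 dB → GR 2.5 dB.
B: overshoot 10.5 dB → output overshoot 1.75 dB → GR 8.75 dB.
Difference: 6.25 dB in favour of B.

B, by 6.25 dB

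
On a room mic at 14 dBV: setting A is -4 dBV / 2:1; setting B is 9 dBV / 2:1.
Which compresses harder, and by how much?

A, by 6.5 dB

A: 18 dB over, compressed to 9 dB over, so 9 dB of GR.
B: 5 dB over, compressed to 2.5 dB over, so 2.5 dB of GR.
A applies 6.5 dB more gain reduction.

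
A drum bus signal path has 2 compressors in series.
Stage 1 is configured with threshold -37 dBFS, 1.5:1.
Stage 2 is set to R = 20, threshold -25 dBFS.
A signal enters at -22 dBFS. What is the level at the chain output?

Stage 1: overshoot 15 dB → 15/1.5 = 10 dB → -27 dBFS.
Stage 2: -27 dBFS is at or below the -25 dBFS threshold — no compression; output -27 dBFS.

-27 dBFS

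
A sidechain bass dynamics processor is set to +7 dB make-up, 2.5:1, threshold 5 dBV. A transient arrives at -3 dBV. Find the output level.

-3 dBV is 8 dB below the 5 dBV threshold, so no gain reduction is applied.
Make-up gain adds 7 dB: -3 + 7 = 4 dBV.

4 dBV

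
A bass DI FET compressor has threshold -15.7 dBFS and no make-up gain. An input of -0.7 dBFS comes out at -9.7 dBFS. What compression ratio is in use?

2.5:1

Input overshoot = -0.7 − (-15.7) = 15 dB; output overshoot = -9.7 − (-15.7) = 6 dB.
Ratio = 15 / 6 = 2.5.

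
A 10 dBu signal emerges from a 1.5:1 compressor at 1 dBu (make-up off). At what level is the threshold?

-17 dBu

Let T be the threshold. Output overshoot = (input overshoot)/R, so 1 − T = (10 − T)/1.5.
1.5·(1 − T) = 10 − T → 0.5·T = 1.5 − 10 = -8.5.
T = -8.5/0.5 = -17 dBu.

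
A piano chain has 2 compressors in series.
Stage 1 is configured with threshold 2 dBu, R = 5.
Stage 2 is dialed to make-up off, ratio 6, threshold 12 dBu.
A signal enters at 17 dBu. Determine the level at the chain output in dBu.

Stage 1: overshoot 15 dB → 15/5 = 3 dB → 5 dBu.
Stage 2: 5 dBu is at or below the 12 dBu threshold — no compression; output 5 dBu.

5 dBu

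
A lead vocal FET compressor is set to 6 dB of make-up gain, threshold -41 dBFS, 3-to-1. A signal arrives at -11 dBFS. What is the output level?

-25 dBFS

The input is 30 dB above the -41 dBFS threshold.
3:1 compression reduces that to 30/3 = 10 dB over.
So the level is -41 + 10 = -31 dBFS; make-up adds 6 dB, giving -25 dBFS.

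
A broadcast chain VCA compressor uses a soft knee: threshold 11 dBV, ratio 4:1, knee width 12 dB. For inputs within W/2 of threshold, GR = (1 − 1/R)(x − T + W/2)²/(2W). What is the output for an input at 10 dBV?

x − T + W/2 = 10 − 11 + 6 = 5.
GR = (1 − 1/4) × 5² / 24 = 0.75 × 25 / 24 = 0.78125 dB.
Output = 10 − 0.78125 = 9.21875 dBV.

9.21875 dBV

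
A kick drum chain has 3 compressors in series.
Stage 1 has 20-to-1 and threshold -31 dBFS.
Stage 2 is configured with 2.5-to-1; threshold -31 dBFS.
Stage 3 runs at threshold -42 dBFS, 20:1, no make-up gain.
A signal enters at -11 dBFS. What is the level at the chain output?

Stage 1: -11 dBFS is 20 dB over -31 dBFS; at 20:1 that becomes 1 dB over, giving -30 dBFS.
Stage 2: 1 dB above -31 dBFS, reduced 2.5:1 to 0.4 dB above → -30.6 dBFS.
Stage 3: 11.4 dB above -42 dBFS, reduced 20:1 to 0.57 dB above → -41.43 dBFS.

-41.43 dBFS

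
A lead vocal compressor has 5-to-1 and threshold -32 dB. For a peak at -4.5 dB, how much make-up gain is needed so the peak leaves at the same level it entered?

22 dB

Without make-up, output = threshold + overshoot/5 = -32 + 5.5 = -26.5 dB.
Gap to target: 22 dB.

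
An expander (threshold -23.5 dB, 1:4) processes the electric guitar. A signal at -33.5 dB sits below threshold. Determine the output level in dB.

-63.5 dB

Below threshold, a 1:4 expander applies gain = (4−1)×(T − x) of attenuation.
(4−1) × 10 = 30 dB, so output = -33.5 − 30 = -63.5 dB.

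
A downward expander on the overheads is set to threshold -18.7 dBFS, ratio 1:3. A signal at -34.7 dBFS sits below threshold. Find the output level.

The input is 16 dB below the -18.7 dBFS threshold.
A 1:3 expander multiplies undershoot by 3: 16 × 3 = 48 dB below threshold.
Output = -18.7 − 48 = -66.7 dBFS.

-66.7 dBFS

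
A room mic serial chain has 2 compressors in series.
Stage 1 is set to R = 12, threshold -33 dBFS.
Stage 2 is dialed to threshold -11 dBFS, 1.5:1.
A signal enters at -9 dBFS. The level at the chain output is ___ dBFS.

Stage 1: -9 dBFS is 24 dB over -33 dBFS; at 12:1 that becomes 2 dB over, giving -31 dBFS.
Stage 2: below threshold (-31 ≤ -11); passes unchanged; output -31 dBFS.

-31 dBFS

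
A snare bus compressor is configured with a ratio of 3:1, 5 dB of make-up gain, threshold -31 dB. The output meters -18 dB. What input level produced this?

Before make-up, the level was -18 − 5 = -23 dB.
Post-compression overshoot = -23 − (-31) = 8 dB.
Input overshoot = R × output overshoot = 24 dB → input = -31 + 24 = -7 dB.

-7 dB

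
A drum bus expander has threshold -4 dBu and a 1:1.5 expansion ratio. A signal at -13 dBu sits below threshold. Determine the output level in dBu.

Below threshold, a 1:1.5 expander applies gain = (1.5−1)×(T − x) of attenuation.
(1.5−1) × 9 = 4.5 dB, so output = -13 − 4.5 = -17.5 dBu.

-17.5 dBu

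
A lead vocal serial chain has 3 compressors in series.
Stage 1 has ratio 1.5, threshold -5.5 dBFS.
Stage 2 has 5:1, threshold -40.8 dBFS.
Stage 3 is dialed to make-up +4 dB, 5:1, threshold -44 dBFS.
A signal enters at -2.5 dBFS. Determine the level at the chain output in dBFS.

Stage 1: -2.5 dBFS is 3 dB over -5.5 dBFS; at 1.5:1 that becomes 2 dB over, giving -3.5 dBFS.
Stage 2: overshoot 37.3 dB → 37.3/5 = 7.46 dB → -33.34 dBFS.
Stage 3: 10.66 dB above -44 dBFS, reduced 5:1 to 2.132 dB above → -41.868 dBFS; +4 dB make-up → -37.868 dBFS.

-37.868 dBFS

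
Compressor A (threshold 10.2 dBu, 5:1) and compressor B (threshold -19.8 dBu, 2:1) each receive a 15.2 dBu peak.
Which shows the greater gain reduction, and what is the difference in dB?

B, by 13.5 dB

A: 5 dB over, compressed to 1 dB over, so 4 dB of GR.
B: 35 dB over, compressed to 17.5 dB over, so 17.5 dB of GR.
B applies 13.5 dB more gain reduction.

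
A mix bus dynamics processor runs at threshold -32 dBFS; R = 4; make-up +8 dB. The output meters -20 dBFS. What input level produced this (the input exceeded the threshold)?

-16 dBFS

Before make-up, the level was -20 − 8 = -28 dBFS.
Post-compression overshoot = -28 − (-32) = 4 dB.
Before 4:1 compression the overshoot was 4 × 4 = 16 dB, so input = -32 + 16 = -16 dBFS.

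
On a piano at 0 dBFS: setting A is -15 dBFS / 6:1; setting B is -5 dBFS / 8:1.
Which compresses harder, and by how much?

A, by 8.125 dB

A: overshoot 15 dB → output overshoot 2.5 dB → GR 12.5 dB.
B: overshoot 5 dB → output overshoot 0.625 dB → GR 4.375 dB.
A reduces 8.125 dB more.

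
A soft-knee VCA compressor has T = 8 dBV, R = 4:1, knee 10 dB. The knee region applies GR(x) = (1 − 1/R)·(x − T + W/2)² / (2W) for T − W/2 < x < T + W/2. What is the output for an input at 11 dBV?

8.6 dBV

x − T + W/2 = 11 − 8 + 5 = 8.
GR = (1 − 1/4) × 8² / 20 = 0.75 × 64 / 20 = 2.4 dB.
Output = 11 − 2.4 = 8.6 dBV.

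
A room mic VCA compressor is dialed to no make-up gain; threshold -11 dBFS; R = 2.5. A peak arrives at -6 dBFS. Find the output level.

-9 dBFS

-6 dBFS sits 5 dB over threshold.
The 5 dB excess becomes 2 dB after 2.5:1 reduction.
That puts the output at -9 dBFS.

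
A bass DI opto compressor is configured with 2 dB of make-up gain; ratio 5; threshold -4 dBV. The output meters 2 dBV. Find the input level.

Before make-up, the level was 2 − 2 = 0 dBV.
The compressed level sits 0 − (-4) = 4 dB over threshold.
Before 5:1 compression the overshoot was 4 × 5 = 20 dB, so input = -4 + 20 = 16 dBV.

16 dBV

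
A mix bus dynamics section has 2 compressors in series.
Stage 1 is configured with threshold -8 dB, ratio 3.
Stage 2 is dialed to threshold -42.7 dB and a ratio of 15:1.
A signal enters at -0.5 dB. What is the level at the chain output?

-40.22 dB

Stage 1: -0.5 dB is 7.5 dB over -8 dB; at 3:1 that becomes 2.5 dB over, giving -5.5 dB.
Stage 2: -5.5 dB is 37.2 dB over -42.7 dB; at 15:1 that becomes 2.48 dB over, giving -40.22 dB.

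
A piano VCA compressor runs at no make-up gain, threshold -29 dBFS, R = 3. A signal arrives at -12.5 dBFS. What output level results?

-23.5 dBFS

The input is 16.5 dB above the -29 dBFS threshold.
3:1 compression reduces that to 16.5/3 = 5.5 dB over.
That puts the output at -23.5 dBFS.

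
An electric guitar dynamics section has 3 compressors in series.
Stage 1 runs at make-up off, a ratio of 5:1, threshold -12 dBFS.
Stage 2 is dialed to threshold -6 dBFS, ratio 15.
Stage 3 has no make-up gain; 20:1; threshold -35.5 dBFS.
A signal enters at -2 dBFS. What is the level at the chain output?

Stage 1: overshoot 10 dB → 10/5 = 2 dB → -10 dBFS.
Stage 2: -10 dBFS is at or below the -6 dBFS threshold — no compression; output -10 dBFS.
Stage 3: 25.5 dB above -35.5 dBFS, reduced 20:1 to 1.275 dB above → -34.225 dBFS.

-34.225 dBFS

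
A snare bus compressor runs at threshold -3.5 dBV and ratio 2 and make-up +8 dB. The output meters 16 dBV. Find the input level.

19.5 dBV

Remove make-up: 16 − 8 = 8 dBV.
That's 11.5 dB above the -3.5 dBV threshold.
Before 2:1 compression the overshoot was 11.5 × 2 = 23 dB, so input = -3.5 + 23 = 19.5 dBV.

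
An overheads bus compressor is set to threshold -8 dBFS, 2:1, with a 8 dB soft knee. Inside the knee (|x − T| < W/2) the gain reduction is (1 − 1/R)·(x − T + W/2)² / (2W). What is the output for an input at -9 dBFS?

-9.28125 dBFS

x − T + W/2 = -9 − (-8) + 4 = 3.
GR = (1 − 1/2) × 3² / 16 = 0.5 × 9 / 16 = 0.28125 dB.
Output = -9 − 0.28125 = -9.28125 dBFS.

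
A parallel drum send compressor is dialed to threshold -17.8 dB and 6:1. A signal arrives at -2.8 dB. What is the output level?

-15.3 dB

-2.8 dB sits 15 dB over threshold.
6:1 compression reduces that to 15/6 = 2.5 dB over.
So the level is -17.8 + 2.5 = -15.3 dB.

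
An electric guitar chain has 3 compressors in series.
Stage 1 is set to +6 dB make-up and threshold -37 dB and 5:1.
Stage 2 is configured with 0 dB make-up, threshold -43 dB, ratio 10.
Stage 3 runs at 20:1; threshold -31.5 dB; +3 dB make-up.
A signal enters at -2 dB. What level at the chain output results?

Stage 1: 35 dB above -37 dB, reduced 5:1 to 7 dB above → -30 dB; +6 dB make-up → -24 dB.
Stage 2: overshoot 19 dB → 19/10 = 1.9 dB → -41.1 dB.
Stage 3: -41.1 dB is at or below the -31.5 dB threshold — no compression; make-up brings it to -38.1 dB.

-38.1 dB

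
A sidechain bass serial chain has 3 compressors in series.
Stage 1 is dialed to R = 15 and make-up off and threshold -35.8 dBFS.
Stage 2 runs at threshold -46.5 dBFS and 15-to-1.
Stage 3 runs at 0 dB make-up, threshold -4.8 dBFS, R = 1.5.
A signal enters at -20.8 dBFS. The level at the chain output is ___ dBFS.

-45.72 dBFS

Stage 1: 15 dB above -35.8 dBFS, reduced 15:1 to 1 dB above → -34.8 dBFS.
Stage 2: overshoot 11.7 dB → 11.7/15 = 0.78 dB → -45.72 dBFS.
Stage 3: -45.72 dBFS is at or below the -4.8 dBFS threshold — no compression; output -45.72 dBFS.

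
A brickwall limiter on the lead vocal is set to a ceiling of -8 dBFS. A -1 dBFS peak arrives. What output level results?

-8 dBFS

A brickwall limiter is an ∞:1 compressor: any input above the ceiling is clamped to -8 dBFS.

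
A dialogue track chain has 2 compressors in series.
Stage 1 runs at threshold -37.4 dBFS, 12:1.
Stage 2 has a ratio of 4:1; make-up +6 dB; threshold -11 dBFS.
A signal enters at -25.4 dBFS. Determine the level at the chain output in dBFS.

Stage 1: overshoot 12 dB → 12/12 = 1 dB → -36.4 dBFS.
Stage 2: -36.4 dBFS ≤ -11 dBFS, so stage 2 doesn't engage; make-up brings it to -30.4 dBFS.

-30.4 dBFS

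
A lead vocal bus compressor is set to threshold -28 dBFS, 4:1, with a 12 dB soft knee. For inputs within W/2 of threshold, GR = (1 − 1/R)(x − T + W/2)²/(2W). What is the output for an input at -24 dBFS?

x − T + W/2 = -24 − (-28) + 6 = 10.
GR = (1 − 1/4) × 10² / 24 = 0.75 × 100 / 24 = 3.125 dB.
Output = -24 − 3.125 = -27.125 dBFS.

-27.125 dBFS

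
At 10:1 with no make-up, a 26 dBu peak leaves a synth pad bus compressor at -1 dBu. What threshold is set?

-4 dBu

Let T be the threshold. Output overshoot = (input overshoot)/R, so -1 − T = (26 − T)/10.
10·(-1 − T) = 26 − T → 9·T = -10 − 26 = -36.
T = -36/9 = -4 dBu.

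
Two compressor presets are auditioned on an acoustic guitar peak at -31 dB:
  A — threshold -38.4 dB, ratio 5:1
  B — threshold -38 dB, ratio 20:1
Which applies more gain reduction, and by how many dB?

B, by 0.73 dB

A: GR = 7.4 − 7.4/5 = 5.92 dB.
B: GR = 7 − 7/20 = 6.65 dB.
Difference: 0.73 dB in favour of B.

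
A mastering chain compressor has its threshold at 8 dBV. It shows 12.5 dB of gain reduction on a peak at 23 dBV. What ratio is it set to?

Input overshoot = 23 − 8 = 15 dB.
Output overshoot = 15 − 12.5 = 2.5 dB.
Ratio = input overshoot / output overshoot = 15 / 2.5 = 6.

6:1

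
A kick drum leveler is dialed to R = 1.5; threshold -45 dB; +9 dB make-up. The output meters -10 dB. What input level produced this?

-6 dB

Stripping the +9 dB make-up gives -19 dB at the gain stage.
That's 26 dB above the -45 dB threshold.
Input overshoot = R × output overshoot = 39 dB → input = -45 + 39 = -6 dB.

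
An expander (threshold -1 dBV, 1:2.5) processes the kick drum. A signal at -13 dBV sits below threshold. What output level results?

Below threshold, a 1:2.5 expander applies gain = (2.5−1)×(T − x) of attenuation.
(2.5−1) × 12 = 18 dB, so output = -13 − 18 = -31 dBV.

-31 dBV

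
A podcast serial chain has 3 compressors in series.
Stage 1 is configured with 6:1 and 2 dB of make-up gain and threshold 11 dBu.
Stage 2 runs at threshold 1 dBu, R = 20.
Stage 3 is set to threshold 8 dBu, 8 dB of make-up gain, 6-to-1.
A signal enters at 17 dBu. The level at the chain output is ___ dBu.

9.65 dBu

Stage 1: overshoot 6 dB → 6/6 = 1 dB → 12 dBu; +2 dB make-up → 14 dBu.
Stage 2: 13 dB above 1 dBu, reduced 20:1 to 0.65 dB above → 1.65 dBu.
Stage 3: 1.65 dBu is at or below the 8 dBu threshold — no compression; make-up brings it to 9.65 dBu.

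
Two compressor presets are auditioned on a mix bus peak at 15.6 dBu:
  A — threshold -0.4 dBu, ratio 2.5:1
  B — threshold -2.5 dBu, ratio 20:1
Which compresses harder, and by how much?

B, by 7.595 dB

A: 16 dB over, compressed to 6.4 dB over, so 9.6 dB of GR.
B: 18.1 dB over, compressed to 0.905 dB over, so 17.195 dB of GR.
B applies 7.595 dB more gain reduction.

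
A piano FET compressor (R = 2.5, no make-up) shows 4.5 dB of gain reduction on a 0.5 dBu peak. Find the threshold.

-7 dBu

Let T be the threshold. Output overshoot = (input overshoot)/R, so -4 − T = (0.5 − T)/2.5.
2.5·(-4 − T) = 0.5 − T → 1.5·T = -10 − 0.5 = -10.5.
T = -10.5/1.5 = -7 dBu.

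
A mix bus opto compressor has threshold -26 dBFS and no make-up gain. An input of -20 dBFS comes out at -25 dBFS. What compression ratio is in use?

Input overshoot = -20 − (-26) = 6 dB; output overshoot = -25 − (-26) = 1 dB.
Ratio = 6 / 1 = 6.

6:1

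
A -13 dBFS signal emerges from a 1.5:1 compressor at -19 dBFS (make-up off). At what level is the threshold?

Gain reduction = -13 − (-19) = 6 dB; output overshoot = GR / (R − 1) = 6 / 0.5 = 12 dB.
Threshold = output − output overshoot = -19 − 12 = -31 dBFS.

-31 dBFS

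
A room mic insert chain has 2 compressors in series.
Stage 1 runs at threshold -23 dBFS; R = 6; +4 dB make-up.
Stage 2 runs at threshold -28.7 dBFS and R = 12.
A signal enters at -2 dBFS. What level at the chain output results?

-27.6 dBFS

Stage 1: overshoot 21 dB → 21/6 = 3.5 dB → -19.5 dBFS; +4 dB make-up → -15.5 dBFS.
Stage 2: -15.5 dBFS is 13.2 dB over -28.7 dBFS; at 12:1 that becomes 1.1 dB over, giving -27.6 dBFS.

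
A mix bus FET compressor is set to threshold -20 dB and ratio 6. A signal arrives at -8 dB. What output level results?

Overshoot: -8 − (-20) = 12 dB.
At 6:1 the overshoot is divided by 6, leaving 2 dB above threshold.
That puts the output at -18 dB.

-18 dB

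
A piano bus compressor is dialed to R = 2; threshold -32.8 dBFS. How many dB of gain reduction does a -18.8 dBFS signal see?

The signal is 14 dB above threshold.
After 2:1 compression the overshoot becomes 14/2 = 7 dB.
Gain reduction = 14 − 7 = 7 dB.

7 dB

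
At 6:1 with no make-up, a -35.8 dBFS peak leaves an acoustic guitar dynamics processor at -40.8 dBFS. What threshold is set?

-41.8 dBFS

Gain reduction = -35.8 − (-40.8) = 5 dB; output overshoot = GR / (R − 1) = 5 / 5 = 1 dB.
Threshold = output − output overshoot = -40.8 − 1 = -41.8 dBFS.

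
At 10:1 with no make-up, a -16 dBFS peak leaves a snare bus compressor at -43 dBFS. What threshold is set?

-46 dBFS

Input is 30 dB above T (since output overshoot × R = input overshoot: (-43 − T)·10 = -16 − T gives T = -46 dBFS).
Check: -46 + (-16 − (-46))/10 = -46 + 3 = -43 dBFS. ✓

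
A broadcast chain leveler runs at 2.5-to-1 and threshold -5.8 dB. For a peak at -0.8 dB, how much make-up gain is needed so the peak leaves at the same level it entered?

3 dB

The peak compresses to -5.8 + 5/2.5 = -3.8 dB.
To reach -0.8 dB requires -0.8 − (-3.8) = 3 dB of make-up.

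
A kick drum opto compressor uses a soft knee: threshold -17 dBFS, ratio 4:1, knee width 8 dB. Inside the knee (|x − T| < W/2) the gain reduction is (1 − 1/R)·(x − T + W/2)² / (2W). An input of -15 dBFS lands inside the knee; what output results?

x − T + W/2 = -15 − (-17) + 4 = 6.
GR = (1 − 1/4) × 6² / 16 = 0.75 × 36 / 16 = 1.6875 dB.
Output = -15 − 1.6875 = -16.6875 dBFS.

-16.6875 dBFS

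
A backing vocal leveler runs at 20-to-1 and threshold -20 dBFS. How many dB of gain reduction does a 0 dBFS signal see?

19 dB

Overshoot = 0 − (-20) = 20 dB.
A 20:1 ratio leaves 1 dB of that excess.
GR = overshoot in − overshoot out = 20 − 1 = 19 dB.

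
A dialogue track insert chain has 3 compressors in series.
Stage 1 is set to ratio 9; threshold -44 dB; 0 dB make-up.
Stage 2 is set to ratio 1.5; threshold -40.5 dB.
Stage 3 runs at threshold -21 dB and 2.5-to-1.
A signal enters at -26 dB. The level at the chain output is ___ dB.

Stage 1: overshoot 18 dB → 18/9 = 2 dB → -42 dB.
Stage 2: below threshold (-42 ≤ -40.5); passes unchanged; output -42 dB.
Stage 3: -42 dB is at or below the -21 dB threshold — no compression; output -42 dB.

-42 dB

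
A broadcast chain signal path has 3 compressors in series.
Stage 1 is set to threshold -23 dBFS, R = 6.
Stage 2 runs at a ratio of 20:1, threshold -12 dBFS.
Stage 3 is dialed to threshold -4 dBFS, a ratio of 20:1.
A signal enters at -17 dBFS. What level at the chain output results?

-22 dBFS

Stage 1: -17 dBFS is 6 dB over -23 dBFS; at 6:1 that becomes 1 dB over, giving -22 dBFS.
Stage 2: below threshold (-22 ≤ -12); passes unchanged; output -22 dBFS.
Stage 3: -22 dBFS is at or below the -4 dBFS threshold — no compression; output -22 dBFS.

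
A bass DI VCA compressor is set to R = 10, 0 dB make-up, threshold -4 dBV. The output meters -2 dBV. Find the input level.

The compressed level sits -2 − (-4) = 2 dB over threshold.
Before 10:1 compression the overshoot was 2 × 10 = 20 dB, so input = -4 + 20 = 16 dBV.

16 dBV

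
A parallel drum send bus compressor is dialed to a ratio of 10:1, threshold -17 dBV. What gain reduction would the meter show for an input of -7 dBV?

9 dB

The signal is 10 dB above threshold.
After 10:1 compression the overshoot becomes 10/10 = 1 dB.
Gain reduction = 10 − 1 = 9 dB.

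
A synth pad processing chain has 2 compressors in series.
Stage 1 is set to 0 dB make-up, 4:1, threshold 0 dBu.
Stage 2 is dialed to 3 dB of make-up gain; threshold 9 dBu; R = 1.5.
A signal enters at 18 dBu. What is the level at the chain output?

Stage 1: 18 dBu is 18 dB over 0 dBu; at 4:1 that becomes 4.5 dB over, giving 4.5 dBu.
Stage 2: below threshold (4.5 ≤ 9); passes unchanged; make-up brings it to 7.5 dBu.

7.5 dBu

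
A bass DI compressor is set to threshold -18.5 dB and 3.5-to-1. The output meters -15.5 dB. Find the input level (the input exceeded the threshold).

-8 dB

The compressed level sits -15.5 − (-18.5) = 3 dB over threshold.
Input overshoot = R × output overshoot = 10.5 dB → input = -18.5 + 10.5 = -8 dB.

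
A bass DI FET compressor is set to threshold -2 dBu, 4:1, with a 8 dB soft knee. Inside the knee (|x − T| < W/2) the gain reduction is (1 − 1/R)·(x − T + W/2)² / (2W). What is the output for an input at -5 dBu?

x − T + W/2 = -5 − (-2) + 4 = 1.
GR = (1 − 1/4) × 1² / 16 = 0.75 × 1 / 16 = 0.046875 dB.
Output = -5 − 0.046875 = -5.046875 dBu.

-5.046875 dBu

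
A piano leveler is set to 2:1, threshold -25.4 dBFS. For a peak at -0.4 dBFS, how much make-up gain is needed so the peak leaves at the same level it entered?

Overshoot 25 dB → 25/2 = 12.5 dB after compression, so the compressed level is -25.4 + 12.5 = -12.9 dBFS.
Make-up = target − compressed = -0.4 − (-12.9) = 12.5 dB.

12.5 dB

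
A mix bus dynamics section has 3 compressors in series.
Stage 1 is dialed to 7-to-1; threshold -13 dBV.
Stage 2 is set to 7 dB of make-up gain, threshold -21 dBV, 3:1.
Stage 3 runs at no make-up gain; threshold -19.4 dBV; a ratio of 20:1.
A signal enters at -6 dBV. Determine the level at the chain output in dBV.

-18.98 dBV

Stage 1: 7 dB above -13 dBV, reduced 7:1 to 1 dB above → -12 dBV.
Stage 2: 9 dB above -21 dBV, reduced 3:1 to 3 dB above → -18 dBV; +7 dB make-up → -11 dBV.
Stage 3: -11 dBV is 8.4 dB over -19.4 dBV; at 20:1 that becomes 0.42 dB over, giving -18.98 dBV.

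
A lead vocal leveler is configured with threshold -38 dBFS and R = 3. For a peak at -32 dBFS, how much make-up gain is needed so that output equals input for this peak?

4 dB

Overshoot 6 dB → 6/3 = 2 dB after compression, so the compressed level is -38 + 2 = -36 dBFS.
Make-up = target − compressed = -32 − (-36) = 4 dB.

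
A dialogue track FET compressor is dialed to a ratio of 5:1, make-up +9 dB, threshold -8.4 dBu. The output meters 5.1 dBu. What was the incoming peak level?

Remove make-up: 5.1 − 9 = -3.9 dBu.
The compressed level sits -3.9 − (-8.4) = 4.5 dB over threshold.
Input overshoot = R × output overshoot = 22.5 dB → input = -8.4 + 22.5 = 14.1 dBu.

14.1 dBu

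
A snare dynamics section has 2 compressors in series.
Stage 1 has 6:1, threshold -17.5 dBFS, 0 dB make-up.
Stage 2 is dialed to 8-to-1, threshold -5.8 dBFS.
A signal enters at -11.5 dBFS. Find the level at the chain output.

Stage 1: 6 dB above -17.5 dBFS, reduced 6:1 to 1 dB above → -16.5 dBFS.
Stage 2: below threshold (-16.5 ≤ -5.8); passes unchanged; output -16.5 dBFS.

-16.5 dBFS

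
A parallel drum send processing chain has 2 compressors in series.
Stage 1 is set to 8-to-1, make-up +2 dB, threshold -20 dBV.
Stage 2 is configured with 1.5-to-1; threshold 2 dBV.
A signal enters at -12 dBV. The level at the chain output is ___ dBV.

-17 dBV

Stage 1: 8 dB above -20 dBV, reduced 8:1 to 1 dB above → -19 dBV; +2 dB make-up → -17 dBV.
Stage 2: -17 dBV ≤ 2 dBV, so stage 2 doesn't engage; output -17 dBV.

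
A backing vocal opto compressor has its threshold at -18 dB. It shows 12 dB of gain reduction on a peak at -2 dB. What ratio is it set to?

4:1

Input overshoot = -2 − (-18) = 16 dB.
Output overshoot = 16 − 12 = 4 dB.
Ratio = input overshoot / output overshoot = 16 / 4 = 4.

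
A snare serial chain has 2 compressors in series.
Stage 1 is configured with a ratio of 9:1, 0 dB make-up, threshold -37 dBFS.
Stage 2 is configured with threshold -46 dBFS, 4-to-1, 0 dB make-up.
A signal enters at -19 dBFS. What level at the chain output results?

Stage 1: -19 dBFS is 18 dB over -37 dBFS; at 9:1 that becomes 2 dB over, giving -35 dBFS.
Stage 2: -35 dBFS is 11 dB over -46 dBFS; at 4:1 that becomes 2.75 dB over, giving -43.25 dBFS.

-43.25 dBFS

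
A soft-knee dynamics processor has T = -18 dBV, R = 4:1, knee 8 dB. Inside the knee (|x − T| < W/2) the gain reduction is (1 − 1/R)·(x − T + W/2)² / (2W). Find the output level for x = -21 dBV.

x − T + W/2 = -21 − (-18) + 4 = 1.
GR = (1 − 1/4) × 1² / 16 = 0.75 × 1 / 16 = 0.046875 dB.
Output = -21 − 0.046875 = -21.046875 dBV.

-21.046875 dBV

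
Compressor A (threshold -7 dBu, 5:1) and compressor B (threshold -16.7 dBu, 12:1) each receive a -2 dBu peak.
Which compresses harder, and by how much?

B, by 9.475 dB

A: 5 dB over, compressed to 1 dB over, so 4 dB of GR.
B: 14.7 dB over, compressed to 1.225 dB over, so 13.475 dB of GR.
Difference: 9.475 dB in favour of B.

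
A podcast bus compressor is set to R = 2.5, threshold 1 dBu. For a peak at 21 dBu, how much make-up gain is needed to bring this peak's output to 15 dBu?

6 dB

Without make-up, output = threshold + overshoot/2.5 = 1 + 8 = 9 dBu.
Gap to target: 6 dB.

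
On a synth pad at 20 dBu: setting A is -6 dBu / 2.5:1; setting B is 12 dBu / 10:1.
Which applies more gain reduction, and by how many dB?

A: overshoot 26 dB → output overshoot 10.4 dB → GR 15.6 dB.
B: overshoot 8 dB → output overshoot 0.8 dB → GR 7.2 dB.
A reduces 8.4 dB more.

A, by 8.4 dB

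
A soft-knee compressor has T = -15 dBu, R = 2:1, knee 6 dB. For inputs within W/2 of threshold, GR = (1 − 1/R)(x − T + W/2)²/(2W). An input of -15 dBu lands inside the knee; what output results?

-15.375 dBu

x − T + W/2 = -15 − (-15) + 3 = 3.
GR = (1 − 1/2) × 3² / 12 = 0.5 × 9 / 12 = 0.375 dB.
Output = -15 − 0.375 = -15.375 dBu.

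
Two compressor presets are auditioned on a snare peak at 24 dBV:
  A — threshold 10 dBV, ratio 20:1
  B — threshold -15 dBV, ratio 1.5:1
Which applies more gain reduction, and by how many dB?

A: overshoot 14 dB → output overshoot 0.7 dB → GR 13.3 dB.
B: overshoot 39 dB → output overshoot 26 dB → GR 13 dB.
Difference: 0.3 dB in favour of A.

A, by 0.3 dB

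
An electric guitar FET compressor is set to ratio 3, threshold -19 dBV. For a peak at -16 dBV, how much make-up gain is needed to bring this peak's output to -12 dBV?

Overshoot 3 dB → 3/3 = 1 dB after compression, so the compressed level is -19 + 1 = -18 dBV.
Make-up = target − compressed = -12 − (-18) = 6 dB.

6 dB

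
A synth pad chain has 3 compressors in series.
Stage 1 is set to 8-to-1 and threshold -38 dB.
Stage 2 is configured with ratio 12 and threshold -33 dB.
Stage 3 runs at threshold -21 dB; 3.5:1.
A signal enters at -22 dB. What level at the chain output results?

Stage 1: -22 dB is 16 dB over -38 dB; at 8:1 that becomes 2 dB over, giving -36 dB.
Stage 2: below threshold (-36 ≤ -33); passes unchanged; output -36 dB.
Stage 3: below threshold (-36 ≤ -21); passes unchanged; output -36 dB.

-36 dB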